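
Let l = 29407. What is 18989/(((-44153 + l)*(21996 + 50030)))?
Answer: -18989/1062095396 ≈ -1.7879e-5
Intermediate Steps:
18989/(((-44153 + l)*(21996 + 50030))) = 18989/(((-44153 + 29407)*(21996 + 50030))) = 18989/((-14746*72026)) = 18989/(-1062095396) = 18989*(-1/1062095396) = -18989/1062095396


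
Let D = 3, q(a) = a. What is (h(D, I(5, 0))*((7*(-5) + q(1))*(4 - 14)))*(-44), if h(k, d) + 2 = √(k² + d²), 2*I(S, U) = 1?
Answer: 29920 - 7480*√37 ≈ -15579.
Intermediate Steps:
I(S, U) = ½ (I(S, U) = (½)*1 = ½)
h(k, d) = -2 + √(d² + k²) (h(k, d) = -2 + √(k² + d²) = -2 + √(d² + k²))
(h(D, I(5, 0))*((7*(-5) + q(1))*(4 - 14)))*(-44) = ((-2 + √((½)² + 3²))*((7*(-5) + 1)*(4 - 14)))*(-44) = ((-2 + √(¼ + 9))*((-35 + 1)*(-10)))*(-44) = ((-2 + √(37/4))*(-34*(-10)))*(-44) = ((-2 + √37/2)*340)*(-44) = (-680 + 170*√37)*(-44) = 29920 - 7480*√37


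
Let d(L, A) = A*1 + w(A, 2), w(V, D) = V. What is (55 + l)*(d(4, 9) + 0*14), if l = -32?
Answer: 414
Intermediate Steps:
d(L, A) = 2*A (d(L, A) = A*1 + A = A + A = 2*A)
(55 + l)*(d(4, 9) + 0*14) = (55 - 32)*(2*9 + 0*14) = 23*(18 + 0) = 23*18 = 414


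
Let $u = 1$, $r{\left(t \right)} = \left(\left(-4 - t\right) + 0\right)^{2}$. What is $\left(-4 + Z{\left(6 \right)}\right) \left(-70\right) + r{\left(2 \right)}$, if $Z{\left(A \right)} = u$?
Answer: $246$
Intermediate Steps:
$r{\left(t \right)} = \left(-4 - t\right)^{2}$
$Z{\left(A \right)} = 1$
$\left(-4 + Z{\left(6 \right)}\right) \left(-70\right) + r{\left(2 \right)} = \left(-4 + 1\right) \left(-70\right) + \left(4 + 2\right)^{2} = \left(-3\right) \left(-70\right) + 6^{2} = 210 + 36 = 246$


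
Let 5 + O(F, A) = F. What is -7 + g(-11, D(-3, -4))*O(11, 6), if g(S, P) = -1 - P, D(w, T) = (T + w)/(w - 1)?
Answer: -47/2 ≈ -23.500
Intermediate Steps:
D(w, T) = (T + w)/(-1 + w)
O(F, A) = -5 + F
-7 + g(-11, D(-3, -4))*O(11, 6) = -7 + (-1 - (-4 - 3)/(-1 - 3))*(-5 + 11) = -7 + (-1 - (-7)/(-4))*6 = -7 + (-1 - (-1)*(-7)/4)*6 = -7 + (-1 - 1*7/4)*6 = -7 + (-1 - 7/4)*6 = -7 - 11/4*6 = -7 - 33/2 = -47/2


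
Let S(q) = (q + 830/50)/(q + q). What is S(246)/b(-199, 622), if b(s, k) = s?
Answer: -1313/489540 ≈ -0.0026821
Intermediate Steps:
S(q) = (83/5 + q)/(2*q) (S(q) = (q + 830*(1/50))/((2*q)) = (q + 83/5)*(1/(2*q)) = (83/5 + q)*(1/(2*q)) = (83/5 + q)/(2*q))
S(246)/b(-199, 622) = ((1/10)*(83 + 5*246)/246)/(-199) = ((1/10)*(1/246)*(83 + 1230))*(-1/199) = ((1/10)*(1/246)*1313)*(-1/199) = (1313/2460)*(-1/199) = -1313/489540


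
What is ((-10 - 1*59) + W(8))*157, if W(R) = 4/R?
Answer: -21509/2 ≈ -10755.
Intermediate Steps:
((-10 - 1*59) + W(8))*157 = ((-10 - 1*59) + 4/8)*157 = ((-10 - 59) + 4*(1/8))*157 = (-69 + 1/2)*157 = -137/2*157 = -21509/2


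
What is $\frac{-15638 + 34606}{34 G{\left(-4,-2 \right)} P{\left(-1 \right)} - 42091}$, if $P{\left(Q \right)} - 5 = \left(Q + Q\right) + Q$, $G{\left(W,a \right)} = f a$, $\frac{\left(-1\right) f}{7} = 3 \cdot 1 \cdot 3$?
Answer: $- \frac{18968}{33523} \approx -0.56582$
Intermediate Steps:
$f = -63$ ($f = - 7 \cdot 3 \cdot 1 \cdot 3 = - 7 \cdot 3 \cdot 3 = \left(-7\right) 9 = -63$)
$G{\left(W,a \right)} = - 63 a$
$P{\left(Q \right)} = 5 + 3 Q$ ($P{\left(Q \right)} = 5 + \left(\left(Q + Q\right) + Q\right) = 5 + \left(2 Q + Q\right) = 5 + 3 Q$)
$\frac{-15638 + 34606}{34 G{\left(-4,-2 \right)} P{\left(-1 \right)} - 42091} = \frac{-15638 + 34606}{34 \left(\left(-63\right) \left(-2\right)\right) \left(5 + 3 \left(-1\right)\right) - 42091} = \frac{18968}{34 \cdot 126 \left(5 - 3\right) - 42091} = \frac{18968}{4284 \cdot 2 - 42091} = \frac{18968}{8568 - 42091} = \frac{18968}{-33523} = 18968 \left(- \frac{1}{33523}\right) = - \frac{18968}{33523}$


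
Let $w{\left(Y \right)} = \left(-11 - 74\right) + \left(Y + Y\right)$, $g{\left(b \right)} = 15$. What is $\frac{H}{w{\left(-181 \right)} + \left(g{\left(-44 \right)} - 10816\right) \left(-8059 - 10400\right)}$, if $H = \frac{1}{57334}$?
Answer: $\frac{1}{11430978404808} \approx 8.7482 \cdot 10^{-14}$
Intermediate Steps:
$H = \frac{1}{57334} \approx 1.7442 \cdot 10^{-5}$
$w{\left(Y \right)} = -85 + 2 Y$
$\frac{H}{w{\left(-181 \right)} + \left(g{\left(-44 \right)} - 10816\right) \left(-8059 - 10400\right)} = \frac{1}{57334 \left(\left(-85 + 2 \left(-181\right)\right) + \left(15 - 10816\right) \left(-8059 - 10400\right)\right)} = \frac{1}{57334 \left(\left(-85 - 362\right) - -199375659\right)} = \frac{1}{57334 \left(-447 + 199375659\right)} = \frac{1}{57334 \cdot 199375212} = \frac{1}{57334} \cdot \frac{1}{199375212} = \frac{1}{11430978404808}$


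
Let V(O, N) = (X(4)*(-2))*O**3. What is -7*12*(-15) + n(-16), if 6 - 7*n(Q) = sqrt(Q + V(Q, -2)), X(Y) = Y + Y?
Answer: 8826/7 - 12*sqrt(455)/7 ≈ 1224.3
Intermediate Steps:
X(Y) = 2*Y
V(O, N) = -16*O**3 (V(O, N) = ((2*4)*(-2))*O**3 = (8*(-2))*O**3 = -16*O**3)
n(Q) = 6/7 - sqrt(Q - 16*Q**3)/7
-7*12*(-15) + n(-16) = -7*12*(-15) + (6/7 - 4*sqrt(-1 + 16*(-16)**2)/7) = -84*(-15) + (6/7 - 4*sqrt(-1 + 16*256)/7) = 1260 + (6/7 - 4*sqrt(-1 + 4096)/7) = 1260 + (6/7 - 12*sqrt(455)/7) = 8826/7 - 12*sqrt(455)/7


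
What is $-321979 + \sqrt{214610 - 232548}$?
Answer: $-321979 + i \sqrt{17938} \approx -3.2198 \cdot 10^{5} + 133.93 i$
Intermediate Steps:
$-321979 + \sqrt{214610 - 232548} = -321979 + \sqrt{-17938} = -321979 + i \sqrt{17938}$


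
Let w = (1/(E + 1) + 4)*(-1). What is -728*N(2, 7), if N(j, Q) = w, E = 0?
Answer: 3640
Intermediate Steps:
w = -5 (w = (1/(0 + 1) + 4)*(-1) = (1/1 + 4)*(-1) = (1 + 4)*(-1) = 5*(-1) = -5)
N(j, Q) = -5
-728*N(2, 7) = -728*(-5) = 3640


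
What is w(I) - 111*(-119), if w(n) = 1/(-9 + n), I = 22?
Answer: 171718/13 ≈ 13209.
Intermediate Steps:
w(I) - 111*(-119) = 1/(-9 + 22) - 111*(-119) = 1/13 + 13209 = 171718/13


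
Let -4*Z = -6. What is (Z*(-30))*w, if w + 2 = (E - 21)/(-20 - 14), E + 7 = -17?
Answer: 1035/34 ≈ 30.441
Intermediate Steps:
E = -24 (E = -7 - 17 = -24)
Z = 3/2 (Z = -¼*(-6) = 3/2 ≈ 1.5000)
w = -23/34 (w = -2 + (-24 - 21)/(-20 - 14) = -2 - 45/(-34) = -2 - 45*(-1/34) = -2 + 45/34 = -23/34 ≈ -0.67647)
(Z*(-30))*w = ((3/2)*(-30))*(-23/34) = -45*(-23/34) = 1035/34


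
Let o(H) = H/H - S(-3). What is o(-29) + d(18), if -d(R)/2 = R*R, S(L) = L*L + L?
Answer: -653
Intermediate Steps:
S(L) = L + L**2 (S(L) = L**2 + L = L + L**2)
d(R) = -2*R**2 (d(R) = -2*R*R = -2*R**2)
o(H) = -5 (o(H) = H/H - (-3)*(1 - 3) = 1 - (-3)*(-2) = 1 - 1*6 = 1 - 6 = -5)
o(-29) + d(18) = -5 - 2*18**2 = -5 - 2*324 = -5 - 648 = -653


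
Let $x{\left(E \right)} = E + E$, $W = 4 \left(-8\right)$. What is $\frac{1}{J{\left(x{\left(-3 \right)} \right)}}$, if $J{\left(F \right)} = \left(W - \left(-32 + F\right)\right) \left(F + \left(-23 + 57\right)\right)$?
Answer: $\frac{1}{168} \approx 0.0059524$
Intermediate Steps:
$W = -32$
$x{\left(E \right)} = 2 E$
$J{\left(F \right)} = - F \left(34 + F\right)$ ($J{\left(F \right)} = \left(-32 - \left(-32 + F\right)\right) \left(F + \left(-23 + 57\right)\right) = - F \left(F + 34\right) = - F \left(34 + F\right)$)
$\frac{1}{J{\left(x{\left(-3 \right)} \right)}} = \frac{1}{2 \left(-3\right) \left(-34 - 2 \left(-3\right)\right)} = \frac{1}{\left(-6\right) \left(-34 - -6\right)} = \frac{1}{\left(-6\right) \left(-34 + 6\right)} = \frac{1}{\left(-6\right) \left(-28\right)} = \frac{1}{168}$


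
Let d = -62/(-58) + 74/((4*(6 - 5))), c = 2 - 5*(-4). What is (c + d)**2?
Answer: 5812921/3364 ≈ 1728.0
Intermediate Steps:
c = 22 (c = 2 + 20 = 22)
d = 1135/58 (d = -62*(-1/58) + 74/((4*1)) = 31/29 + 74/4 = 31/29 + 74*(1/4) = 31/29 + 37/2 = 1135/58 ≈ 19.569)
(c + d)**2 = (22 + 1135/58)**2 = (2411/58)**2 = 5812921/3364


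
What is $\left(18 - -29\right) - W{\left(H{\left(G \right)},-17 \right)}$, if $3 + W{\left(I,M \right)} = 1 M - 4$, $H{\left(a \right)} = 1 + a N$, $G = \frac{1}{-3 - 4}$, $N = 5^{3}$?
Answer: $71$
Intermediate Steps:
$N = 125$
$G = - \frac{1}{7}$ ($G = \frac{1}{-7} = - \frac{1}{7} \approx -0.14286$)
$H{\left(a \right)} = 1 + 125 a$ ($H{\left(a \right)} = 1 + a 125 = 1 + 125 a$)
$W{\left(I,M \right)} = -7 + M$ ($W{\left(I,M \right)} = -3 + \left(1 M - 4\right) = -3 + \left(M - 4\right) = -3 + \left(-4 + M\right) = -7 + M$)
$\left(18 - -29\right) - W{\left(H{\left(G \right)},-17 \right)} = \left(18 - -29\right) - \left(-7 - 17\right) = \left(18 + 29\right) - -24 = 47 + 24 = 71$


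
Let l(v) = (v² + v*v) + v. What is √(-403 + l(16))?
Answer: 5*√5 ≈ 11.180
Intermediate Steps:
l(v) = v + 2*v² (l(v) = (v² + v²) + v = 2*v² + v = v + 2*v²)
√(-403 + l(16)) = √(-403 + 16*(1 + 2*16)) = √(-403 + 16*(1 + 32)) = √(-403 + 16*33) = √(-403 + 528) = √125 = 5*√5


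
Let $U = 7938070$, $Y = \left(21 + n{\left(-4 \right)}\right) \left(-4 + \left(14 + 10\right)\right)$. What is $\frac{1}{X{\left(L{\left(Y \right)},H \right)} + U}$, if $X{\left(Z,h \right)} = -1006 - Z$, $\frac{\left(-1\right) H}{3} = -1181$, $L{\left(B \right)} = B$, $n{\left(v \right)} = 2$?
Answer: $\frac{1}{7936604} \approx 1.26 \cdot 10^{-7}$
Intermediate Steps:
$Y = 460$ ($Y = \left(21 + 2\right) \left(-4 + \left(14 + 10\right)\right) = 23 \left(-4 + 24\right) = 23 \cdot 20 = 460$)
$H = 3543$ ($H = \left(-3\right) \left(-1181\right) = 3543$)
$\frac{1}{X{\left(L{\left(Y \right)},H \right)} + U} = \frac{1}{\left(-1006 - 460\right) + 7938070} = \frac{1}{-1466 + 7938070} = \frac{1}{7936604}$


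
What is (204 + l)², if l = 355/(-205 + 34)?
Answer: 1192251841/29241 ≈ 40773.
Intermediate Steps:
l = -355/171 (l = 355/(-171) = 355*(-1/171) = -355/171 ≈ -2.0760)
(204 + l)² = (204 - 355/171)² = (34529/171)² = 1192251841/29241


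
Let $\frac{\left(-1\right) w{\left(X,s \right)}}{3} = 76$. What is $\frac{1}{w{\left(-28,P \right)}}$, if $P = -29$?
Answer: $- \frac{1}{228} \approx -0.004386$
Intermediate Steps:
$w{\left(X,s \right)} = -228$ ($w{\left(X,s \right)} = \left(-3\right) 76 = -228$)
$\frac{1}{w{\left(-28,P \right)}} = \frac{1}{-228} = - \frac{1}{228}$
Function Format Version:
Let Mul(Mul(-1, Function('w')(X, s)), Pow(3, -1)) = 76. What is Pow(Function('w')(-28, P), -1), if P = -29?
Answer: Rational(-1, 228) ≈ -0.0043860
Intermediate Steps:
Function('w')(X, s) = -228 (Function('w')(X, s) = Mul(-3, 76) = -228)
Pow(Function('w')(-28, P), -1) = Pow(-228, -1) = Rational(-1, 228)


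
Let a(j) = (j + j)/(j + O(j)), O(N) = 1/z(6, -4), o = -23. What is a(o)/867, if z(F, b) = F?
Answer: 92/39593 ≈ 0.0023236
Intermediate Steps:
O(N) = ⅙ (O(N) = 1/6 = ⅙)
a(j) = 2*j/(⅙ + j) (a(j) = (j + j)/(j + ⅙) = (2*j)/(⅙ + j) = 2*j/(⅙ + j))
a(o)/867 = (12*(-23)/(1 + 6*(-23)))/867 = (12*(-23)/(1 - 138))*(1/867) = (12*(-23)/(-137))*(1/867) = (12*(-23)*(-1/137))*(1/867) = (276/137)*(1/867) = 92/39593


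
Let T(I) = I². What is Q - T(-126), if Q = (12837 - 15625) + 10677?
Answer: -7987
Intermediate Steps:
Q = 7889 (Q = -2788 + 10677 = 7889)
Q - T(-126) = 7889 - 1*(-126)² = 7889 - 1*15876 = 7889 - 15876 = -7987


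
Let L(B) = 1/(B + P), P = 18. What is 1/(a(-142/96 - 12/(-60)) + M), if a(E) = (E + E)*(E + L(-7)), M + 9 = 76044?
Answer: 316800/24088851059 ≈ 1.3151e-5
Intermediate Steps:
M = 76035 (M = -9 + 76044 = 76035)
L(B) = 1/(18 + B) (L(B) = 1/(B + 18) = 1/(18 + B))
a(E) = 2*E*(1/11 + E) (a(E) = (E + E)*(E + 1/(18 - 7)) = (2*E)*(E + 1/11) = (2*E)*(1/11 + E) = 2*E*(1/11 + E))
1/(a(-142/96 - 12/(-60)) + M) = 1/(2*(-142/96 - 12/(-60))*(1 + 11*(-142/96 - 12/(-60)))/11 + 76035) = 1/(2*(-142*1/96 - 12*(-1/60))*(1 + 11*(-142*1/96 - 12*(-1/60)))/11 + 76035) = 1/(2*(-71/48 + 1/5)*(1 + 11*(-71/48 + 1/5))/11 + 76035) = 1/((2/11)*(-307/240)*(1 + 11*(-307/240)) + 76035) = 1/((2/11)*(-307/240)*(1 - 3377/240) + 76035) = 1/((2/11)*(-307/240)*(-3137/240) + 76035) = 1/(963059/316800 + 76035) = 1/(24088851059/316800) = 316800/24088851059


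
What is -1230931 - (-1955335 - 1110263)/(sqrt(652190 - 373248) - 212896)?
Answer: -27895947990461251/22662213937 - 1532799*sqrt(278942)/22662213937 ≈ -1.2309e+6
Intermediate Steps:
-1230931 - (-1955335 - 1110263)/(sqrt(652190 - 373248) - 212896) = -1230931 - (-3065598)/(sqrt(278942) - 212896) = -1230931 - (-3065598)/(-212896 + sqrt(278942)) = -1230931 + 3065598/(-212896 + sqrt(278942))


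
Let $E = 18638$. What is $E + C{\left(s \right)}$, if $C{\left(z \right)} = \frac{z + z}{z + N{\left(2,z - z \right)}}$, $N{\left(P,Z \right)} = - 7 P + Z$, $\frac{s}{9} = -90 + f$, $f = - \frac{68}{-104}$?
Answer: $\frac{396490712}{21271} \approx 18640.0$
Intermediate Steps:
$f = \frac{17}{26}$ ($f = \left(-68\right) \left(- \frac{1}{104}\right) = \frac{17}{26} \approx 0.65385$)
$s = - \frac{20907}{26}$ ($s = 9 \left(-90 + \frac{17}{26}\right) = 9 \left(- \frac{2323}{26}\right) = - \frac{20907}{26} \approx -804.12$)
$N{\left(P,Z \right)} = Z - 7 P$
$C{\left(z \right)} = \frac{2 z}{-14 + z}$ ($C{\left(z \right)} = \frac{z + z}{z + \left(\left(z - z\right) - 14\right)} = \frac{2 z}{z + \left(0 - 14\right)} = \frac{2 z}{z - 14} = \frac{2 z}{-14 + z}$)
$E + C{\left(s \right)} = 18638 + 2 \left(- \frac{20907}{26}\right) \frac{1}{-14 - \frac{20907}{26}} = 18638 + 2 \left(- \frac{20907}{26}\right) \frac{1}{- \frac{21271}{26}} = 18638 + 2 \left(- \frac{20907}{26}\right) \left(- \frac{26}{21271}\right) = 18638 + \frac{41814}{21271} = \frac{396490712}{21271}$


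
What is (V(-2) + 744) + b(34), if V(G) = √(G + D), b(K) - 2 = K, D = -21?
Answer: 780 + I*√23 ≈ 780.0 + 4.7958*I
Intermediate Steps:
b(K) = 2 + K
V(G) = √(-21 + G) (V(G) = √(G - 21) = √(-21 + G))
(V(-2) + 744) + b(34) = (√(-21 - 2) + 744) + (2 + 34) = (√(-23) + 744) + 36 = (I*√23 + 744) + 36 = (744 + I*√23) + 36 = 780 + I*√23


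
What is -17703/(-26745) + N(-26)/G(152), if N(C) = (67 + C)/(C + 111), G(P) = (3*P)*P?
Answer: 6953245007/10504580160 ≈ 0.66193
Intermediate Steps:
G(P) = 3*P²
N(C) = (67 + C)/(111 + C)
-17703/(-26745) + N(-26)/G(152) = -17703/(-26745) + ((67 - 26)/(111 - 26))/((3*152²)) = -17703*(-1/26745) + (41/85)/((3*23104)) = 5901/8915 + ((1/85)*41)/69312 = 5901/8915 + (41/85)*(1/69312) = 5901/8915 + 41/5891520 = 6953245007/10504580160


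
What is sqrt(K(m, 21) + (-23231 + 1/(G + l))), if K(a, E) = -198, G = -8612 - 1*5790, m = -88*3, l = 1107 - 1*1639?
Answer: I*sqrt(5225237651658)/14934 ≈ 153.07*I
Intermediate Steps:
l = -532 (l = 1107 - 1639 = -532)
m = -264
G = -14402 (G = -8612 - 5790 = -14402)
sqrt(K(m, 21) + (-23231 + 1/(G + l))) = sqrt(-198 + (-23231 + 1/(-14402 - 532))) = sqrt(-198 + (-23231 + 1/(-14934))) = sqrt(-198 + (-23231 - 1/14934)) = sqrt(-198 - 346931755/14934) = sqrt(-349888687/14934) = I*sqrt(5225237651658)/14934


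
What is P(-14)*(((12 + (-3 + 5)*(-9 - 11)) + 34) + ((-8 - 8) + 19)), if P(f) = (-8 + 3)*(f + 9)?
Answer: 225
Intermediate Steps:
P(f) = -45 - 5*f (P(f) = -5*(9 + f) = -45 - 5*f)
P(-14)*(((12 + (-3 + 5)*(-9 - 11)) + 34) + ((-8 - 8) + 19)) = (-45 - 5*(-14))*(((12 + (-3 + 5)*(-9 - 11)) + 34) + ((-8 - 8) + 19)) = (-45 + 70)*(((12 + 2*(-20)) + 34) + (-16 + 19)) = 25*(((12 - 40) + 34) + 3) = 25*((-28 + 34) + 3) = 25*(6 + 3) = 25*9 = 225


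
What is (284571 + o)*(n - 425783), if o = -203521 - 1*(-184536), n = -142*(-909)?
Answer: -78800694130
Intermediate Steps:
n = 129078
o = -18985 (o = -203521 + 184536 = -18985)
(284571 + o)*(n - 425783) = (284571 - 18985)*(129078 - 425783) = 265586*(-296705) = -78800694130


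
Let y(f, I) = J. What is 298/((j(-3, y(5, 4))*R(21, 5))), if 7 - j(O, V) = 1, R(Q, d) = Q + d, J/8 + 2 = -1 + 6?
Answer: 149/78 ≈ 1.9103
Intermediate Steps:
J = 24 (J = -16 + 8*(-1 + 6) = -16 + 8*5 = -16 + 40 = 24)
y(f, I) = 24
j(O, V) = 6 (j(O, V) = 7 - 1*1 = 7 - 1 = 6)
298/((j(-3, y(5, 4))*R(21, 5))) = 298/((6*(21 + 5))) = 298/((6*26)) = 298/156 = 298*(1/156) = 149/78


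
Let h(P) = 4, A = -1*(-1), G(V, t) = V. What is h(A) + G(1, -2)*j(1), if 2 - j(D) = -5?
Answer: 11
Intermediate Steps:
A = 1
j(D) = 7 (j(D) = 2 - 1*(-5) = 2 + 5 = 7)
h(A) + G(1, -2)*j(1) = 4 + 1*7 = 4 + 7 = 11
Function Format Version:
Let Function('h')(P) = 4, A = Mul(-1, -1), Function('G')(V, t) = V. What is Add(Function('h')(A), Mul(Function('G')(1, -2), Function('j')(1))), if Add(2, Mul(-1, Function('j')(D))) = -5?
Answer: 11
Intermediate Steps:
A = 1
Function('j')(D) = 7 (Function('j')(D) = Add(2, Mul(-1, -5)) = Add(2, 5) = 7)
Add(Function('h')(A), Mul(Function('G')(1, -2), Function('j')(1))) = Add(4, Mul(1, 7)) = Add(4, 7) = 11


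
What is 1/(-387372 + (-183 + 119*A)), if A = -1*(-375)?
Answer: -1/342930 ≈ -2.9160e-6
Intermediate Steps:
A = 375
1/(-387372 + (-183 + 119*A)) = 1/(-387372 + (-183 + 119*375)) = 1/(-387372 + (-183 + 44625)) = 1/(-387372 + 44442) = 1/(-342930) = -1/342930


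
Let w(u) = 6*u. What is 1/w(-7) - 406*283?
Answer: -4825717/42 ≈ -1.1490e+5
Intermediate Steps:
1/w(-7) - 406*283 = 1/(6*(-7)) - 406*283 = 1/(-42) - 114898 = -1/42 - 114898 = -4825717/42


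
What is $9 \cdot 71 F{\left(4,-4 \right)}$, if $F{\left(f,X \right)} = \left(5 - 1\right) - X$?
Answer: $5112$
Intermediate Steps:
$F{\left(f,X \right)} = 4 - X$ ($F{\left(f,X \right)} = \left(5 - 1\right) - X = 4 - X$)
$9 \cdot 71 F{\left(4,-4 \right)} = 9 \cdot 71 \left(4 - -4\right) = 639 \left(4 + 4\right) = 639 \cdot 8 = 5112$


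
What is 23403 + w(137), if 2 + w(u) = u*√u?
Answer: 23401 + 137*√137 ≈ 25005.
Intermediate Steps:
w(u) = -2 + u^(3/2) (w(u) = -2 + u*√u = -2 + u^(3/2))
23403 + w(137) = 23403 + (-2 + 137^(3/2)) = 23403 + (-2 + 137*√137) = 23401 + 137*√137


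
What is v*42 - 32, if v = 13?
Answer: 514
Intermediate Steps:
v*42 - 32 = 13*42 - 32 = 546 - 32 = 514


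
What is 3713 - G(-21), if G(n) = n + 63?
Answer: 3671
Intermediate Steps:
G(n) = 63 + n
3713 - G(-21) = 3713 - (63 - 21) = 3713 - 1*42 = 3713 - 42 = 3671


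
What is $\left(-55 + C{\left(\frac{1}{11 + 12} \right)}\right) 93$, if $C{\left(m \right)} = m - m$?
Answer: $-5115$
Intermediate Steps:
$C{\left(m \right)} = 0$
$\left(-55 + C{\left(\frac{1}{11 + 12} \right)}\right) 93 = \left(-55 + 0\right) 93 = \left(-55\right) 93 = -5115$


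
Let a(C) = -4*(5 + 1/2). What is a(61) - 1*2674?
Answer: -2696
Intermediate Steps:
a(C) = -22 (a(C) = -4*(5 + 1/2) = -4*11/2 = -22)
a(61) - 1*2674 = -22 - 1*2674 = -22 - 2674 = -2696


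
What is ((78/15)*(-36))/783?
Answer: -104/435 ≈ -0.23908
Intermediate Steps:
((78/15)*(-36))/783 = ((78*(1/15))*(-36))*(1/783) = ((26/5)*(-36))*(1/783) = -936/5*1/783 = -104/435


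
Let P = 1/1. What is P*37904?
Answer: 37904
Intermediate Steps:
P = 1
P*37904 = 1*37904 = 37904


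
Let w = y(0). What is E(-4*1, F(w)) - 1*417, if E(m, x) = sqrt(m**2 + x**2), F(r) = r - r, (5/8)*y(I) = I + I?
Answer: -413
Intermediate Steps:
y(I) = 16*I/5 (y(I) = 8*(I + I)/5 = 8*(2*I)/5 = 16*I/5)
w = 0 (w = (16/5)*0 = 0)
F(r) = 0
E(-4*1, F(w)) - 1*417 = sqrt((-4*1)**2 + 0**2) - 1*417 = sqrt((-4)**2 + 0) - 417 = sqrt(16 + 0) - 417 = sqrt(16) - 417 = 4 - 417 = -413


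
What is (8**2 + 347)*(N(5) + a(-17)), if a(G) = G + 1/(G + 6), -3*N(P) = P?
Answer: -84803/11 ≈ -7709.4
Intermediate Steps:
N(P) = -P/3
a(G) = G + 1/(6 + G)
(8**2 + 347)*(N(5) + a(-17)) = (8**2 + 347)*(-1/3*5 + (1 + (-17)**2 + 6*(-17))/(6 - 17)) = (64 + 347)*(-5/3 + (1 + 289 - 102)/(-11)) = 411*(-5/3 - 1/11*188) = 411*(-5/3 - 188/11) = 411*(-619/33) = -84803/11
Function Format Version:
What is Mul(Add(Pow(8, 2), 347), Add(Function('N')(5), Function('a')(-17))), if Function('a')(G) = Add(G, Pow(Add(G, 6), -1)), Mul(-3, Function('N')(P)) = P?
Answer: Rational(-84803, 11) ≈ -7709.4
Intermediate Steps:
Function('N')(P) = Mul(Rational(-1, 3), P)
Function('a')(G) = Add(G, Pow(Add(6, G), -1))
Mul(Add(Pow(8, 2), 347), Add(Function('N')(5), Function('a')(-17))) = Mul(Add(Pow(8, 2), 347), Add(Mul(Rational(-1, 3), 5), Mul(Pow(Add(6, -17), -1), Add(1, Pow(-17, 2), Mul(6, -17))))) = Mul(Add(64, 347), Add(Rational(-5, 3), Mul(Pow(-11, -1), Add(1, 289, -102)))) = Mul(411, Add(Rational(-5, 3), Mul(Rational(-1, 11), 188))) = Mul(411, Add(Rational(-5, 3), Rational(-188, 11))) = Mul(411, Rational(-619, 33)) = Rational(-84803, 11)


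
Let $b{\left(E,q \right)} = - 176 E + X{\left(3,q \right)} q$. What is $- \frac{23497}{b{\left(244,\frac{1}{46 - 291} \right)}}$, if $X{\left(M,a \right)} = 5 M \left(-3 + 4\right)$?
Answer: $\frac{1151353}{2104259} \approx 0.54715$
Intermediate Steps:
$X{\left(M,a \right)} = 5 M$ ($X{\left(M,a \right)} = 5 M 1 = 5 M$)
$b{\left(E,q \right)} = - 176 E + 15 q$ ($b{\left(E,q \right)} = - 176 E + 5 \cdot 3 q = - 176 E + 15 q$)
$- \frac{23497}{b{\left(244,\frac{1}{46 - 291} \right)}} = - \frac{23497}{\left(-176\right) 244 + \frac{15}{46 - 291}} = - \frac{23497}{-42944 + \frac{15}{-245}} = - \frac{23497}{-42944 + 15 \left(- \frac{1}{245}\right)} = - \frac{23497}{-42944 - \frac{3}{49}} = - \frac{23497}{- \frac{2104259}{49}} = \left(-23497\right) \left(- \frac{49}{2104259}\right) = \frac{1151353}{2104259}$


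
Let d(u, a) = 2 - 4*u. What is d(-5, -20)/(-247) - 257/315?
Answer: -70409/77805 ≈ -0.90494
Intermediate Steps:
d(-5, -20)/(-247) - 257/315 = (2 - 4*(-5))/(-247) - 257/315 = (2 + 20)*(-1/247) - 257*1/315 = 22*(-1/247) - 257/315 = -22/247 - 257/315 = -70409/77805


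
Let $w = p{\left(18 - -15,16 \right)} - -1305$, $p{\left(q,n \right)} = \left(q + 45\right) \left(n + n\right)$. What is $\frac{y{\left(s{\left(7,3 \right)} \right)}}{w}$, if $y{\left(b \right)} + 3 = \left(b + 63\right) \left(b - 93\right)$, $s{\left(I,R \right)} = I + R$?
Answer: $- \frac{866}{543} \approx -1.5948$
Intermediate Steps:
$p{\left(q,n \right)} = 2 n \left(45 + q\right)$ ($p{\left(q,n \right)} = \left(45 + q\right) 2 n = 2 n \left(45 + q\right)$)
$y{\left(b \right)} = -3 + \left(-93 + b\right) \left(63 + b\right)$ ($y{\left(b \right)} = -3 + \left(b + 63\right) \left(b - 93\right) = -3 + \left(63 + b\right) \left(-93 + b\right) = -3 + \left(-93 + b\right) \left(63 + b\right)$)
$w = 3801$ ($w = 2 \cdot 16 \left(45 + \left(18 - -15\right)\right) - -1305 = 2 \cdot 16 \left(45 + \left(18 + 15\right)\right) + 1305 = 2 \cdot 16 \left(45 + 33\right) + 1305 = 2 \cdot 16 \cdot 78 + 1305 = 2496 + 1305 = 3801$)
$\frac{y{\left(s{\left(7,3 \right)} \right)}}{w} = \frac{-5862 + \left(7 + 3\right)^{2} - 30 \left(7 + 3\right)}{3801} = \left(-5862 + 10^{2} - 300\right) \frac{1}{3801} = \left(-5862 + 100 - 300\right) \frac{1}{3801} = \left(-6062\right) \frac{1}{3801} = - \frac{866}{543}$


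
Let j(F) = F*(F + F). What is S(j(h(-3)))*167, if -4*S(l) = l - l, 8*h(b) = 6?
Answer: 0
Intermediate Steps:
h(b) = ¾ (h(b) = (⅛)*6 = ¾)
j(F) = 2*F² (j(F) = F*(2*F) = 2*F²)
S(l) = 0 (S(l) = -(l - l)/4 = -¼*0 = 0)
S(j(h(-3)))*167 = 0*167 = 0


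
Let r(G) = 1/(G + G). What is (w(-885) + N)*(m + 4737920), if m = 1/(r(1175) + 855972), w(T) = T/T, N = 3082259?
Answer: 29375442317695977250200/2011534201 ≈ 1.4603e+13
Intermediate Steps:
r(G) = 1/(2*G)
w(T) = 1
m = 2350/2011534201 (m = 1/((½)/1175 + 855972) = 1/((½)*(1/1175) + 855972) = 1/(1/2350 + 855972) = 1/(2011534201/2350) = 2350/2011534201 ≈ 1.1683e-6)
(w(-885) + N)*(m + 4737920) = (1 + 3082259)*(2350/2011534201 + 4737920) = 3082260*(9530488121604270/2011534201) = 29375442317695977250200/2011534201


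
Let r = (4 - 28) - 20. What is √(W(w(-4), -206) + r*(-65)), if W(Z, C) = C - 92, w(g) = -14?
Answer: √2562 ≈ 50.616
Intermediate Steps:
r = -44 (r = -24 - 20 = -44)
W(Z, C) = -92 + C
√(W(w(-4), -206) + r*(-65)) = √((-92 - 206) - 44*(-65)) = √(-298 + 2860) = √2562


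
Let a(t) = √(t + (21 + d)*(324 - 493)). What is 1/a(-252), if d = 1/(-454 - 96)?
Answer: -5*I*√45988382/2090381 ≈ -0.016221*I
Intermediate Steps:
d = -1/550 (d = 1/(-550) = -1/550 ≈ -0.0018182)
a(t) = √(-1951781/550 + t) (a(t) = √(t + (21 - 1/550)*(324 - 493)) = √(t + (11549/550)*(-169)) = √(t - 1951781/550) = √(-1951781/550 + t))
1/a(-252) = 1/(√(-42939182 + 12100*(-252))/110) = 1/(√(-42939182 - 3049200)/110) = 1/(√(-45988382)/110) = 1/((I*√45988382)/110) = 1/(I*√45988382/110) = -5*I*√45988382/2090381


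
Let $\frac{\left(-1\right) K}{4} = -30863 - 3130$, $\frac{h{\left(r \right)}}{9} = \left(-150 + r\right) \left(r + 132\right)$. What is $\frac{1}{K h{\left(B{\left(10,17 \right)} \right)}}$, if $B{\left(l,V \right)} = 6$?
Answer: $- \frac{1}{24318320256} \approx -4.1121 \cdot 10^{-11}$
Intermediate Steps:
$h{\left(r \right)} = 9 \left(-150 + r\right) \left(132 + r\right)$ ($h{\left(r \right)} = 9 \left(-150 + r\right) \left(r + 132\right) = 9 \left(-150 + r\right) \left(132 + r\right)$)
$K = 135972$ ($K = - 4 \left(-30863 - 3130\right) = \left(-4\right) \left(-33993\right) = 135972$)
$\frac{1}{K h{\left(B{\left(10,17 \right)} \right)}} = \frac{1}{135972 \left(-178200 - 972 + 9 \cdot 6^{2}\right)} = \frac{1}{135972 \left(-178200 - 972 + 9 \cdot 36\right)} = \frac{1}{135972 \left(-178200 - 972 + 324\right)} = \frac{1}{135972 \left(-178848\right)} = \frac{1}{135972} \left(- \frac{1}{178848}\right) = - \frac{1}{24318320256}$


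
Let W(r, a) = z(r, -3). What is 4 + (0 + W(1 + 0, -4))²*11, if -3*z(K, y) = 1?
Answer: 47/9 ≈ 5.2222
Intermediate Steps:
z(K, y) = -⅓ (z(K, y) = -⅓*1 = -⅓)
W(r, a) = -⅓
4 + (0 + W(1 + 0, -4))²*11 = 4 + (0 - ⅓)²*11 = 4 + (-⅓)²*11 = 4 + (⅑)*11 = 4 + 11/9 = 47/9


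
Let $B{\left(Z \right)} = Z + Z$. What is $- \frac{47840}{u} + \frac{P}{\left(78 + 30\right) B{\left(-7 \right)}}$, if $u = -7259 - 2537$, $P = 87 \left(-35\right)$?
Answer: $\frac{1216225}{176328} \approx 6.8975$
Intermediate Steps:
$B{\left(Z \right)} = 2 Z$
$P = -3045$
$u = -9796$ ($u = -7259 - 2537 = -9796$)
$- \frac{47840}{u} + \frac{P}{\left(78 + 30\right) B{\left(-7 \right)}} = - \frac{47840}{-9796} - \frac{3045}{\left(78 + 30\right) 2 \left(-7\right)} = \left(-47840\right) \left(- \frac{1}{9796}\right) - \frac{3045}{108 \left(-14\right)} = \frac{11960}{2449} - \frac{3045}{-1512} = \frac{11960}{2449} - - \frac{145}{72} = \frac{11960}{2449} + \frac{145}{72} = \frac{1216225}{176328}$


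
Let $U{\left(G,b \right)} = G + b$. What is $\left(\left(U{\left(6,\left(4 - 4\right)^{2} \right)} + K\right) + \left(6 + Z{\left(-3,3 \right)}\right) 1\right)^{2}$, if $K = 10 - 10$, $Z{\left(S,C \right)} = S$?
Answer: $81$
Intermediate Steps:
$K = 0$ ($K = 10 - 10 = 0$)
$\left(\left(U{\left(6,\left(4 - 4\right)^{2} \right)} + K\right) + \left(6 + Z{\left(-3,3 \right)}\right) 1\right)^{2} = \left(\left(\left(6 + \left(4 - 4\right)^{2}\right) + 0\right) + \left(6 - 3\right) 1\right)^{2} = \left(\left(\left(6 + 0^{2}\right) + 0\right) + 3 \cdot 1\right)^{2} = \left(\left(\left(6 + 0\right) + 0\right) + 3\right)^{2} = \left(\left(6 + 0\right) + 3\right)^{2} = \left(6 + 3\right)^{2} = 9^{2} = 81$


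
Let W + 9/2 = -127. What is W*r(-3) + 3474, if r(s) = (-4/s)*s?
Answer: 4000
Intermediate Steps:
W = -263/2 (W = -9/2 - 127 = -263/2 ≈ -131.50)
r(s) = -4
W*r(-3) + 3474 = -263/2*(-4) + 3474 = 526 + 3474 = 4000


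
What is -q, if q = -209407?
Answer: 209407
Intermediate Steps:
-q = -1*(-209407) = 209407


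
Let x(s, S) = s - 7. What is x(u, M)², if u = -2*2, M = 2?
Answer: 121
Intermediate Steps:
u = -4
x(s, S) = -7 + s
x(u, M)² = (-7 - 4)² = (-11)² = 121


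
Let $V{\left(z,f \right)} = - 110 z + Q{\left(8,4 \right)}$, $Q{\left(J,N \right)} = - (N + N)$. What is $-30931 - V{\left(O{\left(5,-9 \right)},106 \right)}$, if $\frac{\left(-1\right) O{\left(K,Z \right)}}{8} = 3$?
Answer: $-33563$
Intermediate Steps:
$O{\left(K,Z \right)} = -24$ ($O{\left(K,Z \right)} = \left(-8\right) 3 = -24$)
$Q{\left(J,N \right)} = - 2 N$
$V{\left(z,f \right)} = -8 - 110 z$ ($V{\left(z,f \right)} = - 110 z - 8 = -8 - 110 z$)
$-30931 - V{\left(O{\left(5,-9 \right)},106 \right)} = -30931 - \left(-8 - -2640\right) = -30931 - \left(-8 + 2640\right) = -30931 - 2632 = -33563$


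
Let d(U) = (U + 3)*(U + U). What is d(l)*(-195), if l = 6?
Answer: -21060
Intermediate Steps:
d(U) = 2*U*(3 + U) (d(U) = (3 + U)*(2*U) = 2*U*(3 + U))
d(l)*(-195) = (2*6*(3 + 6))*(-195) = (2*6*9)*(-195) = 108*(-195) = -21060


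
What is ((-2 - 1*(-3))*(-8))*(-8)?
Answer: 64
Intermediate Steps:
((-2 - 1*(-3))*(-8))*(-8) = ((-2 + 3)*(-8))*(-8) = (1*(-8))*(-8) = -8*(-8) = 64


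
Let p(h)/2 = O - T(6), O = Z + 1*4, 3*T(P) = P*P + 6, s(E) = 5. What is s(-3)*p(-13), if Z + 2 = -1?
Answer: -130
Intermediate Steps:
Z = -3 (Z = -2 - 1 = -3)
T(P) = 2 + P²/3 (T(P) = (P*P + 6)/3 = (P² + 6)/3 = (6 + P²)/3 = 2 + P²/3)
O = 1 (O = -3 + 1*4 = -3 + 4 = 1)
p(h) = -26 (p(h) = 2*(1 - (2 + (⅓)*6²)) = 2*(1 - (2 + (⅓)*36)) = 2*(1 - (2 + 12)) = 2*(1 - 1*14) = 2*(1 - 14) = 2*(-13) = -26)
s(-3)*p(-13) = 5*(-26) = -130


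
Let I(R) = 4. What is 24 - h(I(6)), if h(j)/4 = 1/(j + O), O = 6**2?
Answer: 239/10 ≈ 23.900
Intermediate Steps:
O = 36
h(j) = 4/(36 + j) (h(j) = 4/(j + 36) = 4/(36 + j))
24 - h(I(6)) = 24 - 4/(36 + 4) = 24 - 4/40 = 24 - 1*1/10 = 24 - 1/10 = 239/10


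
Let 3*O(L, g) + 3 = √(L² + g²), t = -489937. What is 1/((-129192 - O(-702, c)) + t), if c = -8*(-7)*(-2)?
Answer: -1393038/862468704527 + 3*√126337/1724937409054 ≈ -1.6146e-6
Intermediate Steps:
c = -112 (c = 56*(-2) = -112)
O(L, g) = -1 + √(L² + g²)/3
1/((-129192 - O(-702, c)) + t) = 1/((-129192 - (-1 + √((-702)² + (-112)²)/3)) - 489937) = 1/((-129192 - (-1 + √(492804 + 12544)/3)) - 489937) = 1/((-129192 - (-1 + √505348/3)) - 489937) = 1/((-129192 - (-1 + (2*√126337)/3)) - 489937) = 1/((-129192 - (-1 + 2*√126337/3)) - 489937) = 1/((-129192 + (1 - 2*√126337/3)) - 489937) = 1/((-129191 - 2*√126337/3) - 489937) = 1/(-619128 - 2*√126337/3)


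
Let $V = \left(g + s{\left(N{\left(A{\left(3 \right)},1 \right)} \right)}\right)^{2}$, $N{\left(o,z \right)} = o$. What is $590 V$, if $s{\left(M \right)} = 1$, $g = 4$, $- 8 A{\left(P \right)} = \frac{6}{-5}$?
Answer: $14750$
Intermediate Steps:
$A{\left(P \right)} = \frac{3}{20}$ ($A{\left(P \right)} = - \frac{6 \frac{1}{-5}}{8} = - \frac{6 \left(- \frac{1}{5}\right)}{8} = \left(- \frac{1}{8}\right) \left(- \frac{6}{5}\right) = \frac{3}{20}$)
$V = 25$ ($V = \left(4 + 1\right)^{2} = 5^{2} = 25$)
$590 V = 590 \cdot 25 = 14750$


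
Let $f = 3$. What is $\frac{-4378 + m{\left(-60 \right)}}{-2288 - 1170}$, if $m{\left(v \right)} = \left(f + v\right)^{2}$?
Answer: $\frac{1129}{3458} \approx 0.32649$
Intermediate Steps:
$m{\left(v \right)} = \left(3 + v\right)^{2}$
$\frac{-4378 + m{\left(-60 \right)}}{-2288 - 1170} = \frac{-4378 + \left(3 - 60\right)^{2}}{-2288 - 1170} = \frac{-4378 + \left(-57\right)^{2}}{-3458} = \left(-4378 + 3249\right) \left(- \frac{1}{3458}\right) = \left(-1129\right) \left(- \frac{1}{3458}\right) = \frac{1129}{3458}$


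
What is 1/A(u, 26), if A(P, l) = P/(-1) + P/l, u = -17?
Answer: 26/425 ≈ 0.061176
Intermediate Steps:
A(P, l) = -P + P/l (A(P, l) = P*(-1) + P/l = -P + P/l)
1/A(u, 26) = 1/(-1*(-17) - 17/26) = 1/(17 - 17*1/26) = 1/(17 - 17/26) = 1/(425/26) = 26/425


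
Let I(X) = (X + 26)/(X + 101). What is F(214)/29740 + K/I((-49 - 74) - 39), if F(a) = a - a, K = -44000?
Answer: -335500/17 ≈ -19735.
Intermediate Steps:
F(a) = 0
I(X) = (26 + X)/(101 + X)
F(214)/29740 + K/I((-49 - 74) - 39) = 0/29740 - 44000*(101 + ((-49 - 74) - 39))/(26 + ((-49 - 74) - 39)) = 0*(1/29740) - 44000*(101 + (-123 - 39))/(26 + (-123 - 39)) = 0 - 44000*(101 - 162)/(26 - 162) = 0 - 44000/(-136/(-61)) = 0 - 44000/((-1/61*(-136))) = 0 - 44000/136/61 = 0 - 44000*61/136 = 0 - 335500/17 = -335500/17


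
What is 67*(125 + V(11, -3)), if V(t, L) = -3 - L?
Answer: 8375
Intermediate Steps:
67*(125 + V(11, -3)) = 67*(125 + (-3 - 1*(-3))) = 67*(125 + (-3 + 3)) = 67*(125 + 0) = 67*125 = 8375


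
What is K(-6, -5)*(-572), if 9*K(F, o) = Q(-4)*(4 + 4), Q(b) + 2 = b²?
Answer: -64064/9 ≈ -7118.2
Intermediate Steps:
Q(b) = -2 + b²
K(F, o) = 112/9 (K(F, o) = ((-2 + (-4)²)*(4 + 4))/9 = ((-2 + 16)*8)/9 = (14*8)/9 = (⅑)*112 = 112/9)
K(-6, -5)*(-572) = (112/9)*(-572) = -64064/9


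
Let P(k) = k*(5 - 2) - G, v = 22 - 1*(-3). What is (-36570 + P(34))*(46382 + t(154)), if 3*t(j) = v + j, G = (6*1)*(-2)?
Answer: -1693077400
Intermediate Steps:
v = 25 (v = 22 + 3 = 25)
G = -12 (G = 6*(-2) = -12)
t(j) = 25/3 + j/3 (t(j) = (25 + j)/3 = 25/3 + j/3)
P(k) = 12 + 3*k (P(k) = k*(5 - 2) - 1*(-12) = k*3 + 12 = 3*k + 12 = 12 + 3*k)
(-36570 + P(34))*(46382 + t(154)) = (-36570 + (12 + 3*34))*(46382 + (25/3 + (⅓)*154)) = (-36570 + (12 + 102))*(46382 + (25/3 + 154/3)) = (-36570 + 114)*(46382 + 179/3) = -36456*139325/3 = -1693077400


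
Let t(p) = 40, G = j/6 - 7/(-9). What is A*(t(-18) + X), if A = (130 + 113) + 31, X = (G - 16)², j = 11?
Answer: 9732617/162 ≈ 60078.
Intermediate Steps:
G = 47/18 (G = 11/6 - 7/(-9) = 11*(⅙) - 7*(-⅑) = 11/6 + 7/9 = 47/18 ≈ 2.6111)
X = 58081/324 (X = (47/18 - 16)² = (-241/18)² = 58081/324 ≈ 179.26)
A = 274 (A = 243 + 31 = 274)
A*(t(-18) + X) = 274*(40 + 58081/324) = 274*(71041/324) = 9732617/162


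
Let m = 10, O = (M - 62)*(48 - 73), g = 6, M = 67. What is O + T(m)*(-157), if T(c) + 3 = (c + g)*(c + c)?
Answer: -49894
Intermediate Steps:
O = -125 (O = (67 - 62)*(48 - 73) = 5*(-25) = -125)
T(c) = -3 + 2*c*(6 + c) (T(c) = -3 + (c + 6)*(c + c) = -3 + (6 + c)*(2*c) = -3 + 2*c*(6 + c))
O + T(m)*(-157) = -125 + (-3 + 2*10² + 12*10)*(-157) = -125 + (-3 + 2*100 + 120)*(-157) = -125 + (-3 + 200 + 120)*(-157) = -125 + 317*(-157) = -125 - 49769 = -49894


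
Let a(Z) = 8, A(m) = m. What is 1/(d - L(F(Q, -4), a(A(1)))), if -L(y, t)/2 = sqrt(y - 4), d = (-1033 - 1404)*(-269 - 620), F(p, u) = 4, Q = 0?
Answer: 1/2166493 ≈ 4.6158e-7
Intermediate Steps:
d = 2166493 (d = -2437*(-889) = 2166493)
L(y, t) = -2*sqrt(-4 + y) (L(y, t) = -2*sqrt(y - 4) = -2*sqrt(-4 + y))
1/(d - L(F(Q, -4), a(A(1)))) = 1/(2166493 - (-2)*sqrt(-4 + 4)) = 1/(2166493 - (-2)*sqrt(0)) = 1/(2166493 - (-2)*0) = 1/(2166493 - 1*0) = 1/(2166493 + 0) = 1/2166493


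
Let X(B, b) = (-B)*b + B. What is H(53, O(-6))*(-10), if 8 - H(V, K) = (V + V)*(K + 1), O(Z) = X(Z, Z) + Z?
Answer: -49900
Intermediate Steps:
X(B, b) = B - B*b (X(B, b) = -B*b + B = B - B*b)
O(Z) = Z + Z*(1 - Z) (O(Z) = Z*(1 - Z) + Z = Z + Z*(1 - Z))
H(V, K) = 8 - 2*V*(1 + K) (H(V, K) = 8 - (V + V)*(K + 1) = 8 - 2*V*(1 + K))
H(53, O(-6))*(-10) = (8 - 2*53 - 2*(-6*(2 - 1*(-6)))*53)*(-10) = (8 - 106 - 2*(-6*(2 + 6))*53)*(-10) = (8 - 106 - 2*(-6*8)*53)*(-10) = (8 - 106 - 2*(-48)*53)*(-10) = (8 - 106 + 5088)*(-10) = 4990*(-10) = -49900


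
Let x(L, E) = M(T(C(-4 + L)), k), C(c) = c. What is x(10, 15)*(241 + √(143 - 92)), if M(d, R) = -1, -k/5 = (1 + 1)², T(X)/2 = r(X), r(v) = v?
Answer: -241 - √51 ≈ -248.14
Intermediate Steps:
T(X) = 2*X
k = -20 (k = -5*(1 + 1)² = -5*2² = -5*4 = -20)
x(L, E) = -1
x(10, 15)*(241 + √(143 - 92)) = -(241 + √(143 - 92)) = -(241 + √51) = -241 - √51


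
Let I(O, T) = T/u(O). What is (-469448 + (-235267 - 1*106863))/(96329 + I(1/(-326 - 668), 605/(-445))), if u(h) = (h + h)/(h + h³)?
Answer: -47577517994608/5647100326585 ≈ -8.4251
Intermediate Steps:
u(h) = 2*h/(h + h³) (u(h) = (2*h)/(h + h³) = 2*h/(h + h³))
I(O, T) = T*(½ + O²/2) (I(O, T) = T/((2/(1 + O²))) = T*(½ + O²/2))
(-469448 + (-235267 - 1*106863))/(96329 + I(1/(-326 - 668), 605/(-445))) = (-469448 + (-235267 - 1*106863))/(96329 + (605/(-445))*(1 + (1/(-326 - 668))²)/2) = (-469448 + (-235267 - 106863))/(96329 + (605*(-1/445))*(1 + (1/(-994))²)/2) = (-469448 - 342130)/(96329 + (½)*(-121/89)*(1 + (-1/994)²)) = -811578/(96329 + (½)*(-121/89)*(1 + 1/988036)) = -811578/(96329 + (½)*(-121/89)*(988037/988036)) = -811578/(96329 - 119552477/175870408) = -811578/16941300979755/175870408 = -811578*175870408/16941300979755 = -47577517994608/5647100326585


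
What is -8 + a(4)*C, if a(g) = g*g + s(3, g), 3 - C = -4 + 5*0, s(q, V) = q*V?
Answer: 188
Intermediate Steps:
s(q, V) = V*q
C = 7 (C = 3 - (-4 + 5*0) = 3 - (-4 + 0) = 3 - 1*(-4) = 3 + 4 = 7)
a(g) = g**2 + 3*g (a(g) = g*g + g*3 = g**2 + 3*g)
-8 + a(4)*C = -8 + (4*(3 + 4))*7 = -8 + (4*7)*7 = -8 + 28*7 = -8 + 196 = 188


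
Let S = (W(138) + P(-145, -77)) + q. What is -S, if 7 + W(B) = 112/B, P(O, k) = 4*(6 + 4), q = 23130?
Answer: -1598303/69 ≈ -23164.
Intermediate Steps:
P(O, k) = 40 (P(O, k) = 4*10 = 40)
W(B) = -7 + 112/B
S = 1598303/69 (S = ((-7 + 112/138) + 40) + 23130 = ((-7 + 112*(1/138)) + 40) + 23130 = ((-7 + 56/69) + 40) + 23130 = (-427/69 + 40) + 23130 = 2333/69 + 23130 = 1598303/69 ≈ 23164.)
-S = -1*1598303/69 = -1598303/69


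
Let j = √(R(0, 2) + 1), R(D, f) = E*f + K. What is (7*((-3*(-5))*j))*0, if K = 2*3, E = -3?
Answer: 0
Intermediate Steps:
K = 6
R(D, f) = 6 - 3*f (R(D, f) = -3*f + 6 = 6 - 3*f)
j = 1 (j = √((6 - 3*2) + 1) = √((6 - 6) + 1) = √(0 + 1) = √1 = 1)
(7*((-3*(-5))*j))*0 = (7*(-3*(-5)*1))*0 = (7*(15*1))*0 = (7*15)*0 = 105*0 = 0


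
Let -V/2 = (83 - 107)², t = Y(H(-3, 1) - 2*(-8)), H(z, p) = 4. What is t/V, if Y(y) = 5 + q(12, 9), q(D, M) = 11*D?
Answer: -137/1152 ≈ -0.11892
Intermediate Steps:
Y(y) = 137 (Y(y) = 5 + 11*12 = 5 + 132 = 137)
t = 137
V = -1152 (V = -2*(83 - 107)² = -2*(-24)² = -2*576 = -1152)
t/V = 137/(-1152) = 137*(-1/1152) = -137/1152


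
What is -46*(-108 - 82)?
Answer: 8740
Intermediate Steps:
-46*(-108 - 82) = -46*(-190) = 8740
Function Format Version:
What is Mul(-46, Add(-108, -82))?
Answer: 8740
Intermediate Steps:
Mul(-46, Add(-108, -82)) = Mul(-46, -190) = 8740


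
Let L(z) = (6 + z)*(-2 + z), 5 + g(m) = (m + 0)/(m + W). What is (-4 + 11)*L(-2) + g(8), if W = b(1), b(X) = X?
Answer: -1045/9 ≈ -116.11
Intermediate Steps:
W = 1
g(m) = -5 + m/(1 + m) (g(m) = -5 + (m + 0)/(m + 1) = -5 + m/(1 + m))
L(z) = (-2 + z)*(6 + z)
(-4 + 11)*L(-2) + g(8) = (-4 + 11)*(-12 + (-2)**2 + 4*(-2)) + (-5 - 4*8)/(1 + 8) = 7*(-12 + 4 - 8) + (-5 - 32)/9 = 7*(-16) + (1/9)*(-37) = -112 - 37/9 = -1045/9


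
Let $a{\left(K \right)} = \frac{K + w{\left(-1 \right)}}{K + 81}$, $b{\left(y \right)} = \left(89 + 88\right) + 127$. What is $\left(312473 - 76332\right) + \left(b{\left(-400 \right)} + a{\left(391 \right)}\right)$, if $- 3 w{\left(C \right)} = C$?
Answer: $\frac{167403647}{708} \approx 2.3645 \cdot 10^{5}$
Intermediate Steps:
$b{\left(y \right)} = 304$ ($b{\left(y \right)} = 177 + 127 = 304$)
$w{\left(C \right)} = - \frac{C}{3}$
$a{\left(K \right)} = \frac{\frac{1}{3} + K}{81 + K}$ ($a{\left(K \right)} = \frac{K - - \frac{1}{3}}{K + 81} = \frac{K + \frac{1}{3}}{81 + K} = \frac{\frac{1}{3} + K}{81 + K}$)
$\left(312473 - 76332\right) + \left(b{\left(-400 \right)} + a{\left(391 \right)}\right) = \left(312473 - 76332\right) + \left(304 + \frac{\frac{1}{3} + 391}{81 + 391}\right) = 236141 + \left(304 + \frac{1}{472} \cdot \frac{1174}{3}\right) = 236141 + \left(304 + \frac{587}{708}\right) = 236141 + \frac{215819}{708} = \frac{167403647}{708}$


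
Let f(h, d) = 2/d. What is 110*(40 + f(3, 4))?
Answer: 4455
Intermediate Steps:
110*(40 + f(3, 4)) = 110*(40 + 2/4) = 110*(40 + 2*(¼)) = 110*(40 + ½) = 110*(81/2) = 4455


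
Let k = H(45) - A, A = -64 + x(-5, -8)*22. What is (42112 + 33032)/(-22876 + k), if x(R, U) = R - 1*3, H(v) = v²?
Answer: -75144/20611 ≈ -3.6458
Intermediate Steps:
x(R, U) = -3 + R (x(R, U) = R - 3 = -3 + R)
A = -240 (A = -64 + (-3 - 5)*22 = -64 - 8*22 = -64 - 176 = -240)
k = 2265 (k = 45² - 1*(-240) = 2025 + 240 = 2265)
(42112 + 33032)/(-22876 + k) = (42112 + 33032)/(-22876 + 2265) = 75144/(-20611) = 75144*(-1/20611) = -75144/20611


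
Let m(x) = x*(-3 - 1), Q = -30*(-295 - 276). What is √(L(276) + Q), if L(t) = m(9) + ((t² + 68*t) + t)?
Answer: √112314 ≈ 335.13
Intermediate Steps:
Q = 17130 (Q = -30*(-571) = 17130)
m(x) = -4*x (m(x) = x*(-4) = -4*x)
L(t) = -36 + t² + 69*t (L(t) = -4*9 + ((t² + 68*t) + t) = -36 + (t² + 69*t) = -36 + t² + 69*t)
√(L(276) + Q) = √((-36 + 276² + 69*276) + 17130) = √((-36 + 76176 + 19044) + 17130) = √(95184 + 17130) = √112314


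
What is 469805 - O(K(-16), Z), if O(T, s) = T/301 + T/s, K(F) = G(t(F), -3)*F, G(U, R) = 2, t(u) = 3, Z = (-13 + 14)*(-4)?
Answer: 141408929/301 ≈ 4.6980e+5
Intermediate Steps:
Z = -4 (Z = 1*(-4) = -4)
K(F) = 2*F
O(T, s) = T/301 + T/s (O(T, s) = T*(1/301) + T/s = T/301 + T/s)
469805 - O(K(-16), Z) = 469805 - ((2*(-16))/301 + (2*(-16))/(-4)) = 469805 - ((1/301)*(-32) - 32*(-¼)) = 469805 - (-32/301 + 8) = 469805 - 1*2376/301 = 469805 - 2376/301 = 141408929/301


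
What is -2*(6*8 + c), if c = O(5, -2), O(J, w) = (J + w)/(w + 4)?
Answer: -99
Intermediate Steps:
O(J, w) = (J + w)/(4 + w)
c = 3/2 (c = (5 - 2)/(4 - 2) = 3/2 ≈ 1.5000)
-2*(6*8 + c) = -2*(6*8 + 3/2) = -2*(48 + 3/2) = -2*99/2 = -99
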